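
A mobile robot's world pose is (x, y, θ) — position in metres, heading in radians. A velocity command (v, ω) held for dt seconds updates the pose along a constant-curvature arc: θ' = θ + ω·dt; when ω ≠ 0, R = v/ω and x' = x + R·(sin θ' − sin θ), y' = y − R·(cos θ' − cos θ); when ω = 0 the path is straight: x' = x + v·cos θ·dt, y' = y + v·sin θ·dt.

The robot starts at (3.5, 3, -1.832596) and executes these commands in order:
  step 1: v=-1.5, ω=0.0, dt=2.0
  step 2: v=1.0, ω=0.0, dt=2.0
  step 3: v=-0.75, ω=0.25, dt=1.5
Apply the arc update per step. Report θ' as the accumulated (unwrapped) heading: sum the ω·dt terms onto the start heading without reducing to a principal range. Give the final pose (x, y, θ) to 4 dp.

step 1: θ'=-1.8326 (straight) → pose (4.2765, 5.8978, -1.8326)
step 2: θ'=-1.8326 (straight) → pose (3.7588, 3.9659, -1.8326)
step 3: θ'=-1.4576 (R=-3.0000) → pose (3.8418, 5.0813, -1.4576)

(3.8418, 5.0813, -1.4576)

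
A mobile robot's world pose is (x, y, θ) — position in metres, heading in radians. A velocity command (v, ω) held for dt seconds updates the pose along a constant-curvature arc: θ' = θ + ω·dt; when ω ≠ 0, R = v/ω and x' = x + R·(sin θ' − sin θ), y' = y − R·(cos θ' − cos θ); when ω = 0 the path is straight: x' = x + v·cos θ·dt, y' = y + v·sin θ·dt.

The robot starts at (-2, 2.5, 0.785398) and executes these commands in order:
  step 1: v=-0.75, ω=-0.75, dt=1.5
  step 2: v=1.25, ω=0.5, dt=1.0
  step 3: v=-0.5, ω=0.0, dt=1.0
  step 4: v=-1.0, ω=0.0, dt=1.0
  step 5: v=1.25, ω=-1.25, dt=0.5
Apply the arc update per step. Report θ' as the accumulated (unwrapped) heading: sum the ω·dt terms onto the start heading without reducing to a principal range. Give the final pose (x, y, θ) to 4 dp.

(-2.6811, 1.8208, -0.4646)

step 1: θ'=-0.3396 (R=1.0000) → pose (-3.0402, 2.2642, -0.3396)
step 2: θ'=0.1604 (R=2.5000) → pose (-1.8082, 2.1535, 0.1604)
step 3: θ'=0.1604 (straight) → pose (-2.3017, 2.0737, 0.1604)
step 4: θ'=0.1604 (straight) → pose (-3.2889, 1.9140, 0.1604)
step 5: θ'=-0.4646 (R=-1.0000) → pose (-2.6811, 1.8208, -0.4646)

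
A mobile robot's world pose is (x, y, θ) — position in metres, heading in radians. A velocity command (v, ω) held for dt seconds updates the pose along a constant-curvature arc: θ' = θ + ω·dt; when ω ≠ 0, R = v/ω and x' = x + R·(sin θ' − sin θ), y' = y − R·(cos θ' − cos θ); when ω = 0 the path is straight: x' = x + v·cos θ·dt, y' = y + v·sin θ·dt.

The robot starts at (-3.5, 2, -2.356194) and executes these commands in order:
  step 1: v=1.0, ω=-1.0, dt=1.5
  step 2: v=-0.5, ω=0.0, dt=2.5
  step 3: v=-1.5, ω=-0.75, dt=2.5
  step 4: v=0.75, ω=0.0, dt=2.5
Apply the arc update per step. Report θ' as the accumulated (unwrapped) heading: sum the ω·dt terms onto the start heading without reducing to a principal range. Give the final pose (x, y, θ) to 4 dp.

(-2.5836, -1.0978, -5.7312)

step 1: θ'=-3.8562 (R=-1.0000) → pose (-4.8624, 1.9518, -3.8562)
step 2: θ'=-3.8562 (straight) → pose (-3.9182, 1.1326, -3.8562)
step 3: θ'=-5.7312 (R=2.0000) → pose (-4.1801, -2.0811, -5.7312)
step 4: θ'=-5.7312 (straight) → pose (-2.5836, -1.0978, -5.7312)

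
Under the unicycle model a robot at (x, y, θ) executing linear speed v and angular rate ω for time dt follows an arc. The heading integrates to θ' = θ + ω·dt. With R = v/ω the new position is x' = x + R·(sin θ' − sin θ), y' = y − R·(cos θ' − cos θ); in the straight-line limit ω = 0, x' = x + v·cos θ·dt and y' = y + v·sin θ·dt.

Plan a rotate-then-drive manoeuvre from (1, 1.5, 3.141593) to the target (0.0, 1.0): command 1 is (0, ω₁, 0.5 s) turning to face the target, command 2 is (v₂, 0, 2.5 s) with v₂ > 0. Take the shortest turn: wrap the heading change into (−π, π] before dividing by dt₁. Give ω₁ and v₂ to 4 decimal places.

ω₁ = 0.9273, v₂ = 0.4472

heading to target = atan2(1−1.5, 0−1) = -2.6779
Δθ = wrap(-2.6779 − 3.1416) = 0.4636; ω₁ = Δθ/dt₁ = 0.9273
distance = √((0−1)² + (1−1.5)²) = 1.1180; v₂ = distance/dt₂ = 0.4472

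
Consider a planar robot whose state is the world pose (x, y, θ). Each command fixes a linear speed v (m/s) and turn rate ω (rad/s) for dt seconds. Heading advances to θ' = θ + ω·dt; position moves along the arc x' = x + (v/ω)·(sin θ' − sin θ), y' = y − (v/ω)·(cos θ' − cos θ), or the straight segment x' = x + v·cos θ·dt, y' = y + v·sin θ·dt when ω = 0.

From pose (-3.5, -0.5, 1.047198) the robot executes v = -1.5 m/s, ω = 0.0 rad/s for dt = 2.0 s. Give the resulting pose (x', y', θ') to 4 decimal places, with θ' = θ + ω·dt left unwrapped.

θ' = 1.0472 + 0.0·2.0 = 1.0472
ω = 0 → straight: x' = -3.5 + -1.5·cos(1.0472)·2.0 = -5.0000
y' = -0.5 + -1.5·sin(1.0472)·2.0 = -3.0981

(-5.0000, -3.0981, 1.0472)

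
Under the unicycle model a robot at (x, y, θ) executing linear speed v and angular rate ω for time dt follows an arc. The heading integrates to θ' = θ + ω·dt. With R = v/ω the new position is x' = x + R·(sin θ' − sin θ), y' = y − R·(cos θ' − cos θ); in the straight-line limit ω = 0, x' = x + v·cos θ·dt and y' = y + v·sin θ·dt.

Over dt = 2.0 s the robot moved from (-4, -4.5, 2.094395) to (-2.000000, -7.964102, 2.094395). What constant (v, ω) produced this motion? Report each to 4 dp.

Δθ = 2.094395 − 2.094395 = 0.000000
ω = Δθ/dt = 0.000000/2.0 = 0.0000
ω = 0 → v = (Δx·cos θ + Δy·sin θ)/dt = -2.0000

v = -2.0000, ω = 0.0000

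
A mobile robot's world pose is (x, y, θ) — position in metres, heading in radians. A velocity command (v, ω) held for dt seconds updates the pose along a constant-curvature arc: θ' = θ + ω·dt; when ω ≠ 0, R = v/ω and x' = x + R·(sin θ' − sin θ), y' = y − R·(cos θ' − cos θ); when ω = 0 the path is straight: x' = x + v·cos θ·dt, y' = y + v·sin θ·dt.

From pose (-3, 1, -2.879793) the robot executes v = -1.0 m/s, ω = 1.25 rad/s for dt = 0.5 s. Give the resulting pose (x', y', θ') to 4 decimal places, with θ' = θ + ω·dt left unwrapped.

θ' = -2.8798 + 1.25·0.5 = -2.2548
R = v/ω = -1.0/1.25 = -0.8000
x' = -3 + -0.8000·(sin -2.2548 − sin -2.8798) = -2.5870
y' = 1 − -0.8000·(cos -2.2548 − cos -2.8798) = 1.2672

(-2.5870, 1.2672, -2.2548)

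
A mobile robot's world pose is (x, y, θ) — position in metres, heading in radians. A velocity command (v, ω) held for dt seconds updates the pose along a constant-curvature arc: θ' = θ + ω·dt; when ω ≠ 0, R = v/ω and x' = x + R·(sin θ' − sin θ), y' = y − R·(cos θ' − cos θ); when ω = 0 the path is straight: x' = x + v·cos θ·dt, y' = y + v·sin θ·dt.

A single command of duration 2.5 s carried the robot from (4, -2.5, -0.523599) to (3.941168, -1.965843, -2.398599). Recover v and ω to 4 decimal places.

v = -0.2500, ω = -0.7500

Δθ = -2.398599 − -0.523599 = -1.875000
ω = Δθ/dt = -1.875000/2.5 = -0.7500
R = −Δy/(cos θ' − cos θ) = 0.3333
v = R·ω = 0.3333·-0.7500 = -0.2500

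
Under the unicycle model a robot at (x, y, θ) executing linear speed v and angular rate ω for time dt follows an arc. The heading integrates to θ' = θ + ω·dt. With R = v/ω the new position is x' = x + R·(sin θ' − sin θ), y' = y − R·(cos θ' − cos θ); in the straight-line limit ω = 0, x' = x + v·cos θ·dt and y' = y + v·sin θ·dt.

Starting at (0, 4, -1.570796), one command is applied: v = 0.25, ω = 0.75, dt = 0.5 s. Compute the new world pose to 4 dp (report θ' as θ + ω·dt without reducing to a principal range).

θ' = -1.5708 + 0.75·0.5 = -1.1958
R = v/ω = 0.25/0.75 = 0.3333
x' = 0 + 0.3333·(sin -1.1958 − sin -1.5708) = 0.0232
y' = 4 − 0.3333·(cos -1.1958 − cos -1.5708) = 3.8779

(0.0232, 3.8779, -1.1958)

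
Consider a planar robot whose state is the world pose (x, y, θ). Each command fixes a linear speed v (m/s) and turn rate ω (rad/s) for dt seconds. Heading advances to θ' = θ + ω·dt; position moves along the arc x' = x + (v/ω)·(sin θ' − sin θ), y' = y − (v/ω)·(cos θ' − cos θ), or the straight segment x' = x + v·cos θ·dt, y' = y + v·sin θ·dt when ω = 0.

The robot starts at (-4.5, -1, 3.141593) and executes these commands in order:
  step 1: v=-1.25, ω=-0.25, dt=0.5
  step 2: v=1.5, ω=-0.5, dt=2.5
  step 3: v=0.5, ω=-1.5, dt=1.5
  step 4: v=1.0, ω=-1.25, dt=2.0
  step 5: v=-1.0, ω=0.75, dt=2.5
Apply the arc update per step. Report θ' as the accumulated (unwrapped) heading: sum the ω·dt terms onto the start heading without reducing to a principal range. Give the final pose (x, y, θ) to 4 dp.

step 1: θ'=3.0166 (R=5.0000) → pose (-3.8766, -1.0390, 3.0166)
step 2: θ'=1.7666 (R=-3.0000) → pose (-6.4453, 1.3539, 1.7666)
step 3: θ'=-0.4834 (R=-0.3333) → pose (-5.9634, 1.7139, -0.4834)
step 4: θ'=-2.9834 (R=-0.8000) → pose (-6.2092, 0.2156, -2.9834)
step 5: θ'=-1.1084 (R=-1.3333) → pose (-5.2259, 2.1271, -1.1084)

(-5.2259, 2.1271, -1.1084)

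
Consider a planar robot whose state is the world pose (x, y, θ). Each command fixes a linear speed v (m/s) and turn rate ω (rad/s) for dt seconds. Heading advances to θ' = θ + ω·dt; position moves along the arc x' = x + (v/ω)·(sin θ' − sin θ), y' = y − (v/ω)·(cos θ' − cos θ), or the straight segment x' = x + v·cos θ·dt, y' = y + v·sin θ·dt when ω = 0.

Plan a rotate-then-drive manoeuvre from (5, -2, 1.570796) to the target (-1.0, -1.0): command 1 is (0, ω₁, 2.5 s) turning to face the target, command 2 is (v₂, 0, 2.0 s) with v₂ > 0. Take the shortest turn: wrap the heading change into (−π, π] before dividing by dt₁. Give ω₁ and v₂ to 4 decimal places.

heading to target = atan2(-1−-2, -1−5) = 2.9764
Δθ = wrap(2.9764 − 1.5708) = 1.4056; ω₁ = Δθ/dt₁ = 0.5623
distance = √((-1−5)² + (-1−-2)²) = 6.0828; v₂ = distance/dt₂ = 3.0414

ω₁ = 0.5623, v₂ = 3.0414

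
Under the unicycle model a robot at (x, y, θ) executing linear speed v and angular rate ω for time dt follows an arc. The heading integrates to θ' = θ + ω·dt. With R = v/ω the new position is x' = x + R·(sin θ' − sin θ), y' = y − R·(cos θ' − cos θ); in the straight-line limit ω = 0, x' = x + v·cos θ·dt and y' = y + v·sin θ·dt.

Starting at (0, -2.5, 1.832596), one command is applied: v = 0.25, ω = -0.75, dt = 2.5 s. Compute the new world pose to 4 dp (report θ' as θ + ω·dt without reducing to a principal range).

θ' = 1.8326 + -0.75·2.5 = -0.0424
R = v/ω = 0.25/-0.75 = -0.3333
x' = 0 + -0.3333·(sin -0.0424 − sin 1.8326) = 0.3361
y' = -2.5 − -0.3333·(cos -0.0424 − cos 1.8326) = -2.0807

(0.3361, -2.0807, -0.0424)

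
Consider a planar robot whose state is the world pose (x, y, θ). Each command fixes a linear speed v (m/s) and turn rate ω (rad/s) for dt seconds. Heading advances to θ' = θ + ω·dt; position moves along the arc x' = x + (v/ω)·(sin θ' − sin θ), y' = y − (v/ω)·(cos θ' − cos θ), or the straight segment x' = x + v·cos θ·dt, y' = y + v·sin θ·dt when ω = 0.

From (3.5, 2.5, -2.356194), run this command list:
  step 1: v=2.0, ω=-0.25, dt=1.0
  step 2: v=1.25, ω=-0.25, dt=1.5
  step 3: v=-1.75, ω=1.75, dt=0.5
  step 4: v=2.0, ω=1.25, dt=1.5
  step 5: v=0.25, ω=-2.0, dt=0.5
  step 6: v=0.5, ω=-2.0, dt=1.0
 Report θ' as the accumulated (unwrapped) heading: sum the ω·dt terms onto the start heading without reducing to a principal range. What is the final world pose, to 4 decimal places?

(1.7132, -1.6682, -3.2312)

step 1: θ'=-2.6062 (R=-8.0000) → pose (1.9246, 1.2763, -2.6062)
step 2: θ'=-2.9812 (R=-5.0000) → pose (0.1723, 0.6408, -2.9812)
step 3: θ'=-2.1062 (R=-1.0000) → pose (0.8726, 1.1178, -2.1062)
step 4: θ'=-0.2312 (R=1.6000) → pose (1.8821, -1.2559, -0.2312)
step 5: θ'=-1.2312 (R=-0.1250) → pose (1.9713, -1.3359, -1.2312)
step 6: θ'=-3.2312 (R=-0.2500) → pose (1.7132, -1.6682, -3.2312)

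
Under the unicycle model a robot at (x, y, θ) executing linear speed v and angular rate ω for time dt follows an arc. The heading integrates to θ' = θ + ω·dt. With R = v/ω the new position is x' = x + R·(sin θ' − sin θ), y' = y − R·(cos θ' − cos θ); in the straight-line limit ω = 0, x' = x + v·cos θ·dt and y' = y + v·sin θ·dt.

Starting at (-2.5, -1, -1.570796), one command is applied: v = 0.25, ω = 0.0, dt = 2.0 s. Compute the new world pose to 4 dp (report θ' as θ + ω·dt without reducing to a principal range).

(-2.5000, -1.5000, -1.5708)

θ' = -1.5708 + 0.0·2.0 = -1.5708
ω = 0 → straight: x' = -2.5 + 0.25·cos(-1.5708)·2.0 = -2.5000
y' = -1 + 0.25·sin(-1.5708)·2.0 = -1.5000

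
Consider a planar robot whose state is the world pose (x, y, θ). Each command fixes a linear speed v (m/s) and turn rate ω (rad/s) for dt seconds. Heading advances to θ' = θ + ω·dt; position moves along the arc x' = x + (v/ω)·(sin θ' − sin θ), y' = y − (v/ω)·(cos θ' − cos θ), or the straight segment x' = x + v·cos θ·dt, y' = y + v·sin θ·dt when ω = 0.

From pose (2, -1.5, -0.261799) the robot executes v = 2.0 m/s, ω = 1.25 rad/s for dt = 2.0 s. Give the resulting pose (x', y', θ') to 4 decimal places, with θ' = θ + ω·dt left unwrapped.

θ' = -0.2618 + 1.25·2.0 = 2.2382
R = v/ω = 2.0/1.25 = 1.6000
x' = 2 + 1.6000·(sin 2.2382 − sin -0.2618) = 3.6708
y' = -1.5 − 1.6000·(cos 2.2382 − cos -0.2618) = 1.0358

(3.6708, 1.0358, 2.2382)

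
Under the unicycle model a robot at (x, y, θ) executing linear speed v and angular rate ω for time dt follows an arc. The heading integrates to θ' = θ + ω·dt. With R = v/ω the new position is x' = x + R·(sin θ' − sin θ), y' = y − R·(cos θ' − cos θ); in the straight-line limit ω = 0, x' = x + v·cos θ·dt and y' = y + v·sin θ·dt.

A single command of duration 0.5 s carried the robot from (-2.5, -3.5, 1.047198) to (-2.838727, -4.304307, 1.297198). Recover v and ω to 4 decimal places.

Δθ = 1.297198 − 1.047198 = 0.250000
ω = Δθ/dt = 0.250000/0.5 = 0.5000
R = −Δy/(cos θ' − cos θ) = -3.5000
v = R·ω = -3.5000·0.5000 = -1.7500

v = -1.7500, ω = 0.5000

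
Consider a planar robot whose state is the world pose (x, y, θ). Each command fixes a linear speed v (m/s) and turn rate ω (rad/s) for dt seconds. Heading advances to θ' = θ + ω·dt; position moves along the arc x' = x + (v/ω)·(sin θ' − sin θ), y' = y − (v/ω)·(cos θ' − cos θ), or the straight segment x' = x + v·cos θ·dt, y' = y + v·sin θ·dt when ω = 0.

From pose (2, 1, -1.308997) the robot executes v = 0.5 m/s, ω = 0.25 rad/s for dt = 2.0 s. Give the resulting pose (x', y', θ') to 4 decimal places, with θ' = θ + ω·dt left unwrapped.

θ' = -1.3090 + 0.25·2.0 = -0.8090
R = v/ω = 0.5/0.25 = 2.0000
x' = 2 + 2.0000·(sin -0.8090 − sin -1.3090) = 2.4847
y' = 1 − 2.0000·(cos -0.8090 − cos -1.3090) = 0.1372

(2.4847, 0.1372, -0.8090)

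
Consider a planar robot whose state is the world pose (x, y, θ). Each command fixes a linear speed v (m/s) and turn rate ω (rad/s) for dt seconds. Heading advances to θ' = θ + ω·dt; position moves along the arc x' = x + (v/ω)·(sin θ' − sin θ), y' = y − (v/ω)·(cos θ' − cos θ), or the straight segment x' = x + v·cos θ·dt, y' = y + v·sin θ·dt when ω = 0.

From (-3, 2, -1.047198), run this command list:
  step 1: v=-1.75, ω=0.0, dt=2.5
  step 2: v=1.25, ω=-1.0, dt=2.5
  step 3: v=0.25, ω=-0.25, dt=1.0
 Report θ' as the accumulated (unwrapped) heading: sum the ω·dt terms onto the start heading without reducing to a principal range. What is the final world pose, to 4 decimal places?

(-6.9783, 4.1415, -3.7972)

step 1: θ'=-1.0472 (straight) → pose (-5.1875, 5.7889, -1.0472)
step 2: θ'=-3.5472 (R=-1.2500) → pose (-6.7632, 4.0153, -3.5472)
step 3: θ'=-3.7972 (R=-1.0000) → pose (-6.9783, 4.1415, -3.7972)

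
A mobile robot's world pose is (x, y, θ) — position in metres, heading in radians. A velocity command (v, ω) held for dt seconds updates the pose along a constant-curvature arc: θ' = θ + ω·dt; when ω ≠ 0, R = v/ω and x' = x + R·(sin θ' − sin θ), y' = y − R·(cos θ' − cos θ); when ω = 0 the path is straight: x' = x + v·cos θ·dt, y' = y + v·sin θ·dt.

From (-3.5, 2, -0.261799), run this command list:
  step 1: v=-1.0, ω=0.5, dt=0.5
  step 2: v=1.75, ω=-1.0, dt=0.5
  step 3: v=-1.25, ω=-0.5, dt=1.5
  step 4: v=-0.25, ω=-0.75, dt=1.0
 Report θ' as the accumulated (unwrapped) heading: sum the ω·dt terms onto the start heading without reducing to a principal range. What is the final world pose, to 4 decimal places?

(-4.2988, 3.5069, -2.0118)

step 1: θ'=-0.0118 (R=-2.0000) → pose (-3.9940, 2.0680, -0.0118)
step 2: θ'=-0.5118 (R=-1.7500) → pose (-3.1576, 1.8439, -0.5118)
step 3: θ'=-1.2618 (R=2.5000) → pose (-4.3149, 3.2633, -1.2618)
step 4: θ'=-2.0118 (R=0.3333) → pose (-4.2988, 3.5069, -2.0118)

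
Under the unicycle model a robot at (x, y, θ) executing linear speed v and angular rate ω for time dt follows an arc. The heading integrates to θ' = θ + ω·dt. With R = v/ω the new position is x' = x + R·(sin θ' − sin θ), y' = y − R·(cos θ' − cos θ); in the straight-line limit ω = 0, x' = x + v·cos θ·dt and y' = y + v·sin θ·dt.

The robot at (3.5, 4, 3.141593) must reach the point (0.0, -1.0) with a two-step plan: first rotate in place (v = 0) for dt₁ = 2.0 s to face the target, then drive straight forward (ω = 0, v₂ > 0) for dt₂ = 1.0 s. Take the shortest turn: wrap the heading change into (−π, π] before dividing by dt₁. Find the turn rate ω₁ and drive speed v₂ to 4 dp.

ω₁ = 0.4800, v₂ = 6.1033

heading to target = atan2(-1−4, 0−3.5) = -2.1815
Δθ = wrap(-2.1815 − 3.1416) = 0.9601; ω₁ = Δθ/dt₁ = 0.4800
distance = √((0−3.5)² + (-1−4)²) = 6.1033; v₂ = distance/dt₂ = 6.1033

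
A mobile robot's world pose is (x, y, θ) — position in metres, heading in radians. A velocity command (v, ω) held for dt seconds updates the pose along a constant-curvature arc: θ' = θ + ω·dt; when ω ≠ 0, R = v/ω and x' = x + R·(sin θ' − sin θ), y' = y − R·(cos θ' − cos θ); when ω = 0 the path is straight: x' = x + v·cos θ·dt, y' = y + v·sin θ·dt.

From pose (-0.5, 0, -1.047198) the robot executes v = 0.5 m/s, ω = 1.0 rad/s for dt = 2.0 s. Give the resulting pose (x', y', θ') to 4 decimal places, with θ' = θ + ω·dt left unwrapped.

(0.3405, -0.0397, 0.9528)

θ' = -1.0472 + 1.0·2.0 = 0.9528
R = v/ω = 0.5/1.0 = 0.5000
x' = -0.5 + 0.5000·(sin 0.9528 − sin -1.0472) = 0.3405
y' = 0 − 0.5000·(cos 0.9528 − cos -1.0472) = -0.0397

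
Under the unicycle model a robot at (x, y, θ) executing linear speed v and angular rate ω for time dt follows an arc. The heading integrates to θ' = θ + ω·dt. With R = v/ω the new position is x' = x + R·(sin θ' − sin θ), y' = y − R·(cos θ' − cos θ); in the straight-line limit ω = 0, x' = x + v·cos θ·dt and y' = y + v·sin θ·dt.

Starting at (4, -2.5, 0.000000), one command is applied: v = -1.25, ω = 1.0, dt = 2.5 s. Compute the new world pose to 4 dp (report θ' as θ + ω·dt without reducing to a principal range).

θ' = 0.0000 + 1.0·2.5 = 2.5000
R = v/ω = -1.25/1.0 = -1.2500
x' = 4 + -1.2500·(sin 2.5000 − sin 0.0000) = 3.2519
y' = -2.5 − -1.2500·(cos 2.5000 − cos 0.0000) = -4.7514

(3.2519, -4.7514, 2.5000)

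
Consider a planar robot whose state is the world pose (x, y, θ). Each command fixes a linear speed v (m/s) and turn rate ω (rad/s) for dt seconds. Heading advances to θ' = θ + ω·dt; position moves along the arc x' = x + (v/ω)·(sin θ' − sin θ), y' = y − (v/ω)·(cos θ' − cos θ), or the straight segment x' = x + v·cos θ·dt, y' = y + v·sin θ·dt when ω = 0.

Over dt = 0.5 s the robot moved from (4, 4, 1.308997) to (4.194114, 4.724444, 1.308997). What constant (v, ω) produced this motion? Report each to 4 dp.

Δθ = 1.308997 − 1.308997 = 0.000000
ω = Δθ/dt = 0.000000/0.5 = 0.0000
ω = 0 → v = (Δx·cos θ + Δy·sin θ)/dt = 1.5000

v = 1.5000, ω = 0.0000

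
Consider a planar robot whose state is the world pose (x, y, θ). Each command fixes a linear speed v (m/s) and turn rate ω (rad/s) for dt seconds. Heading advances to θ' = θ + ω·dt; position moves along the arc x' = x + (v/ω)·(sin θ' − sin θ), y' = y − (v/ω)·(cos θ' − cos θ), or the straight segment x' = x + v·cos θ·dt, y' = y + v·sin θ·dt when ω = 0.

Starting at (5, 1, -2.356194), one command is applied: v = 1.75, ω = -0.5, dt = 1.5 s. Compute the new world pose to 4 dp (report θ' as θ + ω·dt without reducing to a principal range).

θ' = -2.3562 + -0.5·1.5 = -3.1062
R = v/ω = 1.75/-0.5 = -3.5000
x' = 5 + -3.5000·(sin -3.1062 − sin -2.3562) = 2.6490
y' = 1 − -3.5000·(cos -3.1062 − cos -2.3562) = -0.0229

(2.6490, -0.0229, -3.1062)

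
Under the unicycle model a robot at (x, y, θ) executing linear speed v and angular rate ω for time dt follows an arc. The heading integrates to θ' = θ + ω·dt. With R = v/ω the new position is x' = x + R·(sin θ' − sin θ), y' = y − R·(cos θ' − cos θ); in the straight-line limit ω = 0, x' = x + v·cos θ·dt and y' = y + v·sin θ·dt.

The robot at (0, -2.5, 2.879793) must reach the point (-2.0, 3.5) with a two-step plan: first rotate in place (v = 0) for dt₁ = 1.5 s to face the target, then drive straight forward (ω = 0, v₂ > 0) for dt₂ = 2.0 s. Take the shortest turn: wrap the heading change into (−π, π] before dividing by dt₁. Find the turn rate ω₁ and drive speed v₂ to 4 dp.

heading to target = atan2(3.5−-2.5, -2−0) = 1.8925
Δθ = wrap(1.8925 − 2.8798) = -0.9872; ω₁ = Δθ/dt₁ = -0.6582
distance = √((-2−0)² + (3.5−-2.5)²) = 6.3246; v₂ = distance/dt₂ = 3.1623

ω₁ = -0.6582, v₂ = 3.1623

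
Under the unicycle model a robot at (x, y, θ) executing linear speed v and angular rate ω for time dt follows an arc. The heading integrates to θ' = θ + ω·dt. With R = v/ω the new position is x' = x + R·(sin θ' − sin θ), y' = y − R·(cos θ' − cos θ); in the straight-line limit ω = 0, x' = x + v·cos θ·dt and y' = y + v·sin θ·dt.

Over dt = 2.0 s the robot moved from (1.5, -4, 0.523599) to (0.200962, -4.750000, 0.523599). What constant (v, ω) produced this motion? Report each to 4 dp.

Δθ = 0.523599 − 0.523599 = 0.000000
ω = Δθ/dt = 0.000000/2.0 = 0.0000
ω = 0 → v = (Δx·cos θ + Δy·sin θ)/dt = -0.7500

v = -0.7500, ω = 0.0000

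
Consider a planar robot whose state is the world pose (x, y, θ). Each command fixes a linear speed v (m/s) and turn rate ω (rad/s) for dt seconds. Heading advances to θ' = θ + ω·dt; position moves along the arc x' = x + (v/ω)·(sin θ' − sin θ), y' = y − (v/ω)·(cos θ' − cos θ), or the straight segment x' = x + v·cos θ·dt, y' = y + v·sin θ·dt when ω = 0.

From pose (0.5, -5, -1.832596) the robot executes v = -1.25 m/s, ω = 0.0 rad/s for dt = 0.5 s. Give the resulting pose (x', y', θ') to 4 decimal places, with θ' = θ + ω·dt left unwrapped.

(0.6618, -4.3963, -1.8326)

θ' = -1.8326 + 0.0·0.5 = -1.8326
ω = 0 → straight: x' = 0.5 + -1.25·cos(-1.8326)·0.5 = 0.6618
y' = -5 + -1.25·sin(-1.8326)·0.5 = -4.3963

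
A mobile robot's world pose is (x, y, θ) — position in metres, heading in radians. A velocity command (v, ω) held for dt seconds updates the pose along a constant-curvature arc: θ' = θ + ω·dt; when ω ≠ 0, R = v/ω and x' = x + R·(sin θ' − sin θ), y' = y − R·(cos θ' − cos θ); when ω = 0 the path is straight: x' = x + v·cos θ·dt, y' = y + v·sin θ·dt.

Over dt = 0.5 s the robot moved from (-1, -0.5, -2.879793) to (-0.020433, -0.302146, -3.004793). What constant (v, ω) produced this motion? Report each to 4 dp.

v = -2.0000, ω = -0.2500

Δθ = -3.004793 − -2.879793 = -0.125000
ω = Δθ/dt = -0.125000/0.5 = -0.2500
R = Δx/(sin θ' − sin θ) = 8.0000
v = R·ω = 8.0000·-0.2500 = -2.0000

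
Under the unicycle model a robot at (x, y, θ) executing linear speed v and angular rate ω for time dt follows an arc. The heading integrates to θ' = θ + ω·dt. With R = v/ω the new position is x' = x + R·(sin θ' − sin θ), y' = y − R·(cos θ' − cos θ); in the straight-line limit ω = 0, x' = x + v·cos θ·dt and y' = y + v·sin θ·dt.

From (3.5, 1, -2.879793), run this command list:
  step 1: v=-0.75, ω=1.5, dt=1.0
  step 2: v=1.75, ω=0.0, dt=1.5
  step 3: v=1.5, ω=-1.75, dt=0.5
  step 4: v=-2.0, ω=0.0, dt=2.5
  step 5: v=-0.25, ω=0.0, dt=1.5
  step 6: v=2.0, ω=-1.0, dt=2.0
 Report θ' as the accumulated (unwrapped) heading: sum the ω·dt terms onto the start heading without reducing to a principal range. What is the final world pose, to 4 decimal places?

(4.2347, 2.8424, -4.2548)

step 1: θ'=-1.3798 (R=-0.5000) → pose (3.8615, 1.5779, -1.3798)
step 2: θ'=-1.3798 (straight) → pose (4.3598, -0.9994, -1.3798)
step 3: θ'=-2.2548 (R=-0.8571) → pose (4.1826, -1.7037, -2.2548)
step 4: θ'=-2.2548 (straight) → pose (7.3421, 2.1715, -2.2548)
step 5: θ'=-2.2548 (straight) → pose (7.5791, 2.4622, -2.2548)
step 6: θ'=-4.2548 (R=-2.0000) → pose (4.2347, 2.8424, -4.2548)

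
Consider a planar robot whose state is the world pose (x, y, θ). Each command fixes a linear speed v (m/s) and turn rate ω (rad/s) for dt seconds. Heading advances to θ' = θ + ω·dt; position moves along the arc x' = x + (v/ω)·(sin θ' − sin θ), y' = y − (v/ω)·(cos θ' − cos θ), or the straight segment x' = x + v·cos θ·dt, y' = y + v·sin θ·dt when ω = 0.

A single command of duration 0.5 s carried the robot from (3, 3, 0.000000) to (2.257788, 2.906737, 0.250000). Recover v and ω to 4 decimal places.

Δθ = 0.250000 − 0.000000 = 0.250000
ω = Δθ/dt = 0.250000/0.5 = 0.5000
R = Δx/(sin θ' − sin θ) = -3.0000
v = R·ω = -3.0000·0.5000 = -1.5000

v = -1.5000, ω = 0.5000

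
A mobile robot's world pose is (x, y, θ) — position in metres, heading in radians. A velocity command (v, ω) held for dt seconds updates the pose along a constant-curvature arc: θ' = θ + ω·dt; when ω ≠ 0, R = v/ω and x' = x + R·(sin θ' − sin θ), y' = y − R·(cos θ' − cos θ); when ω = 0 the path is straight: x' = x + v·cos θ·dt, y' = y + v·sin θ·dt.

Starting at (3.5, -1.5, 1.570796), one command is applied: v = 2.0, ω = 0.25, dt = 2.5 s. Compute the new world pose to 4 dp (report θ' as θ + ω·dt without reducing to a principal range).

(1.9877, 3.1808, 2.1958)

θ' = 1.5708 + 0.25·2.5 = 2.1958
R = v/ω = 2.0/0.25 = 8.0000
x' = 3.5 + 8.0000·(sin 2.1958 − sin 1.5708) = 1.9877
y' = -1.5 − 8.0000·(cos 2.1958 − cos 1.5708) = 3.1808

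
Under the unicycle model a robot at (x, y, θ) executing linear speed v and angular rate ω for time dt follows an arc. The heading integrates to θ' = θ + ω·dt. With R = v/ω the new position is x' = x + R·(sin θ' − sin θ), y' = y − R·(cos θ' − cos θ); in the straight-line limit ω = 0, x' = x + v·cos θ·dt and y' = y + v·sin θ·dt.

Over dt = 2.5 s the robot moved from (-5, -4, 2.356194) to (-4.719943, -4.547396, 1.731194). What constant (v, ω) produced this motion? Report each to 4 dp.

Δθ = 1.731194 − 2.356194 = -0.625000
ω = Δθ/dt = -0.625000/2.5 = -0.2500
R = −Δy/(cos θ' − cos θ) = 1.0000
v = R·ω = 1.0000·-0.2500 = -0.2500

v = -0.2500, ω = -0.2500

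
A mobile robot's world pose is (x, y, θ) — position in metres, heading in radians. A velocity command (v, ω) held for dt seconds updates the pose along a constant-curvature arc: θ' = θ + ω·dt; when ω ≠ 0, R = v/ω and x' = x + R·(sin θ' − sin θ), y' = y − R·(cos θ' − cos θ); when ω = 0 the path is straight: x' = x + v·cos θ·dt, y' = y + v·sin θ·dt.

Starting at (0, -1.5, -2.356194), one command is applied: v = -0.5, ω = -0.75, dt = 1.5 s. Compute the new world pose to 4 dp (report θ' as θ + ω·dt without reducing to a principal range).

θ' = -2.3562 + -0.75·1.5 = -3.4812
R = v/ω = -0.5/-0.75 = 0.6667
x' = 0 + 0.6667·(sin -3.4812 − sin -2.3562) = 0.6935
y' = -1.5 − 0.6667·(cos -3.4812 − cos -2.3562) = -1.3428

(0.6935, -1.3428, -3.4812)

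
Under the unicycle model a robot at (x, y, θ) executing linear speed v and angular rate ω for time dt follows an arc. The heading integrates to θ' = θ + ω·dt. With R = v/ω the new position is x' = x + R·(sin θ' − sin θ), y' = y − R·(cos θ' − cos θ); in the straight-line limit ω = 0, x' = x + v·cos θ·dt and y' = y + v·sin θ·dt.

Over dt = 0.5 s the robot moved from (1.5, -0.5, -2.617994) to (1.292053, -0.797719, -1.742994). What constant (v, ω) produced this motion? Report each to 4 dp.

Δθ = -1.742994 − -2.617994 = 0.875000
ω = Δθ/dt = 0.875000/0.5 = 1.7500
R = −Δy/(cos θ' − cos θ) = 0.4286
v = R·ω = 0.4286·1.7500 = 0.7500

v = 0.7500, ω = 1.7500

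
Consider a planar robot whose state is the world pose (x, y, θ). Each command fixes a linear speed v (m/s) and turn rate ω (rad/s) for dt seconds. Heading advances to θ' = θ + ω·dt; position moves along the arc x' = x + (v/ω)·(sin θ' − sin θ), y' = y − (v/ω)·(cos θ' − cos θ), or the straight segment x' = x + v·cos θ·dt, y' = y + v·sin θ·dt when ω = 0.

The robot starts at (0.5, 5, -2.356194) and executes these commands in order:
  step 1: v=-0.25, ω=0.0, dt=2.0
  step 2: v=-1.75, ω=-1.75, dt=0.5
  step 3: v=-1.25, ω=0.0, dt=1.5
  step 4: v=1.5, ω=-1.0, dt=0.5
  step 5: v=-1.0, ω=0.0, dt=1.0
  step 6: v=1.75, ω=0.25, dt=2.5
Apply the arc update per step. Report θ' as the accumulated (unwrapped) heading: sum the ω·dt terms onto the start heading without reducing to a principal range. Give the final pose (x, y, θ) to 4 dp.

(-0.4910, 6.3433, -3.1062)

step 1: θ'=-2.3562 (straight) → pose (0.8536, 5.3536, -2.3562)
step 2: θ'=-3.2312 (R=1.0000) → pose (1.6501, 5.6424, -3.2312)
step 3: θ'=-3.2312 (straight) → pose (3.5176, 5.4747, -3.2312)
step 4: θ'=-3.7312 (R=-1.5000) → pose (2.8178, 5.7219, -3.7312)
step 5: θ'=-3.7312 (straight) → pose (3.6490, 5.1659, -3.7312)
step 6: θ'=-3.1062 (R=7.0000) → pose (-0.4910, 6.3433, -3.1062)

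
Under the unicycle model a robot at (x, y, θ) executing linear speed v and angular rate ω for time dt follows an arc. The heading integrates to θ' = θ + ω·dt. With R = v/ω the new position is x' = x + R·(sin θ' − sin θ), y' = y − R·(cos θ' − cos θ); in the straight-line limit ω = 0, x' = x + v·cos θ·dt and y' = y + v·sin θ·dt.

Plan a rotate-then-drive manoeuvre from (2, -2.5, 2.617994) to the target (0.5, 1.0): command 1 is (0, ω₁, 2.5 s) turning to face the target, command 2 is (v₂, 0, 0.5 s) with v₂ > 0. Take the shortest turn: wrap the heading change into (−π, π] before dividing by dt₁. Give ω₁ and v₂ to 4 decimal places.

heading to target = atan2(1−-2.5, 0.5−2) = 1.9757
Δθ = wrap(1.9757 − 2.6180) = -0.6423; ω₁ = Δθ/dt₁ = -0.2569
distance = √((0.5−2)² + (1−-2.5)²) = 3.8079; v₂ = distance/dt₂ = 7.6158

ω₁ = -0.2569, v₂ = 7.6158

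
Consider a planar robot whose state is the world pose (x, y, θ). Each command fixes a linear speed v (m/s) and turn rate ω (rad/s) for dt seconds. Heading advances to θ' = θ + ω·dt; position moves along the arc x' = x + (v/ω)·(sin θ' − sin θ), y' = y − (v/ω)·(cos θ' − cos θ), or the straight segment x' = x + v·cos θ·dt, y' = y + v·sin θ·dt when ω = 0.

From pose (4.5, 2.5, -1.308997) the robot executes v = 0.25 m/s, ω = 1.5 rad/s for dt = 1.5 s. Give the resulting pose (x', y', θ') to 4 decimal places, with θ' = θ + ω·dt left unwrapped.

(4.7957, 2.4450, 0.9410)

θ' = -1.3090 + 1.5·1.5 = 0.9410
R = v/ω = 0.25/1.5 = 0.1667
x' = 4.5 + 0.1667·(sin 0.9410 − sin -1.3090) = 4.7957
y' = 2.5 − 0.1667·(cos 0.9410 − cos -1.3090) = 2.4450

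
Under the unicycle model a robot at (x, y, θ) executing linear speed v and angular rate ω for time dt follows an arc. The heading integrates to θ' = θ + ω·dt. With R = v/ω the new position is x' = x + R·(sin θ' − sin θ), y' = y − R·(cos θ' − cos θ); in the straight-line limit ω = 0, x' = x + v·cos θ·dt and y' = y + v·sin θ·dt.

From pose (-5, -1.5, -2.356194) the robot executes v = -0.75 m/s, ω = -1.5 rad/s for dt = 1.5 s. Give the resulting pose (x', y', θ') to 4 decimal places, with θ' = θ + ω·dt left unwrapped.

θ' = -2.3562 + -1.5·1.5 = -4.6062
R = v/ω = -0.75/-1.5 = 0.5000
x' = -5 + 0.5000·(sin -4.6062 − sin -2.3562) = -4.1493
y' = -1.5 − 0.5000·(cos -4.6062 − cos -2.3562) = -1.8006

(-4.1493, -1.8006, -4.6062)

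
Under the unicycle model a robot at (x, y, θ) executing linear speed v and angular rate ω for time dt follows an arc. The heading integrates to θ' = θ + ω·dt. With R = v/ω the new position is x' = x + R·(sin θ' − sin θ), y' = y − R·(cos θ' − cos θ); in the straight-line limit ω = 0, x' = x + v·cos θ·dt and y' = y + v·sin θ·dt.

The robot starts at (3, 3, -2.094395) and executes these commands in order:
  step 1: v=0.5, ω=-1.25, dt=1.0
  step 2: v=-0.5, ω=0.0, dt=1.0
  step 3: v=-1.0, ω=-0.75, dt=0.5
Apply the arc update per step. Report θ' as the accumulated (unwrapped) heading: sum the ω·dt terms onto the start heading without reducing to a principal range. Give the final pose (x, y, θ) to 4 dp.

(3.5225, 2.5184, -3.7194)

step 1: θ'=-3.3444 (R=-0.4000) → pose (2.5730, 2.8082, -3.3444)
step 2: θ'=-3.3444 (straight) → pose (3.0628, 2.7075, -3.3444)
step 3: θ'=-3.7194 (R=1.3333) → pose (3.5225, 2.5184, -3.7194)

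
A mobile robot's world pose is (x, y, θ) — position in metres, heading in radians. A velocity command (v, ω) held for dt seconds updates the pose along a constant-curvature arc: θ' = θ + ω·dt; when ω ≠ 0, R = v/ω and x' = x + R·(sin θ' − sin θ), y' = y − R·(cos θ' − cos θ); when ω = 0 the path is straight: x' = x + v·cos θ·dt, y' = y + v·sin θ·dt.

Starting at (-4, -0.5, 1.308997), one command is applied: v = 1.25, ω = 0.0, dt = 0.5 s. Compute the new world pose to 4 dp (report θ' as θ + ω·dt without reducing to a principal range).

(-3.8382, 0.1037, 1.3090)

θ' = 1.3090 + 0.0·0.5 = 1.3090
ω = 0 → straight: x' = -4 + 1.25·cos(1.3090)·0.5 = -3.8382
y' = -0.5 + 1.25·sin(1.3090)·0.5 = 0.1037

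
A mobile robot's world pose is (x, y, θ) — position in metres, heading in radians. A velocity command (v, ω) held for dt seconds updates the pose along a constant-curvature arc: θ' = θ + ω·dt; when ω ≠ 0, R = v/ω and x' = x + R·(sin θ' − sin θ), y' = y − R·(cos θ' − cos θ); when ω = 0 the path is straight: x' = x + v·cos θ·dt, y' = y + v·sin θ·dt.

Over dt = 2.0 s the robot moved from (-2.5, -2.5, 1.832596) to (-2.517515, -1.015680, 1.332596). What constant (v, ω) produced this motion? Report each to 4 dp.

Δθ = 1.332596 − 1.832596 = -0.500000
ω = Δθ/dt = -0.500000/2.0 = -0.2500
R = −Δy/(cos θ' − cos θ) = -3.0000
v = R·ω = -3.0000·-0.2500 = 0.7500

v = 0.7500, ω = -0.2500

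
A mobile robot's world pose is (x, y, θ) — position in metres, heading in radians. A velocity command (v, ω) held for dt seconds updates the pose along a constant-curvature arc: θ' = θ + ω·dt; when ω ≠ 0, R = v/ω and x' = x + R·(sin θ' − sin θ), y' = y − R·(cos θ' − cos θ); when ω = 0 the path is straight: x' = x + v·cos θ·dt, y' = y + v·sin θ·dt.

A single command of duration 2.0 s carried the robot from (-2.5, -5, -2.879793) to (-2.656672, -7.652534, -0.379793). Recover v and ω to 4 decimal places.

v = 1.7500, ω = 1.2500

Δθ = -0.379793 − -2.879793 = 2.500000
ω = Δθ/dt = 2.500000/2.0 = 1.2500
R = −Δy/(cos θ' − cos θ) = 1.4000
v = R·ω = 1.4000·1.2500 = 1.7500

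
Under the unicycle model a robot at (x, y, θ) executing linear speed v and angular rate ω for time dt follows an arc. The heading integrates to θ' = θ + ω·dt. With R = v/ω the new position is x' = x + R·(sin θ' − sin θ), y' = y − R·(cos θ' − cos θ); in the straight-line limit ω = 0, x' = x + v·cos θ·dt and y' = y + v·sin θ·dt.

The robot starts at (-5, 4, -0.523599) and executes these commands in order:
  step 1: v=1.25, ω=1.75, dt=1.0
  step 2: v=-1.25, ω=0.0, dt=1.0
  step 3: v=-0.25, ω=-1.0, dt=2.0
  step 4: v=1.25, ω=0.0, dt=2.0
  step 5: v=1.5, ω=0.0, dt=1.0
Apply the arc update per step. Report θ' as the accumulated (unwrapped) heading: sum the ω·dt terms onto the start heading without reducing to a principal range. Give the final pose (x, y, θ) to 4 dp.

(-1.9409, 0.3115, -0.7736)

step 1: θ'=1.2264 (R=0.7143) → pose (-3.9705, 4.3774, 1.2264)
step 2: θ'=1.2264 (straight) → pose (-4.3925, 3.2008, 1.2264)
step 3: θ'=-0.7736 (R=0.2500) → pose (-4.8025, 3.1064, -0.7736)
step 4: θ'=-0.7736 (straight) → pose (-3.0140, 1.3596, -0.7736)
step 5: θ'=-0.7736 (straight) → pose (-1.9409, 0.3115, -0.7736)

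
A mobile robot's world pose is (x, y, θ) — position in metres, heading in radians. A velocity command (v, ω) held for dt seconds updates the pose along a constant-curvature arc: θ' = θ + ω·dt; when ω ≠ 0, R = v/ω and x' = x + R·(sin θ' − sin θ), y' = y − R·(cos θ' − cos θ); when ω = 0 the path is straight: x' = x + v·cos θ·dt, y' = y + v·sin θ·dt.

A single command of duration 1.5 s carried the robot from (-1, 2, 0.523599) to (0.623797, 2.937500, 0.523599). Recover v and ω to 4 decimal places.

v = 1.2500, ω = 0.0000

Δθ = 0.523599 − 0.523599 = 0.000000
ω = Δθ/dt = 0.000000/1.5 = 0.0000
ω = 0 → v = (Δx·cos θ + Δy·sin θ)/dt = 1.2500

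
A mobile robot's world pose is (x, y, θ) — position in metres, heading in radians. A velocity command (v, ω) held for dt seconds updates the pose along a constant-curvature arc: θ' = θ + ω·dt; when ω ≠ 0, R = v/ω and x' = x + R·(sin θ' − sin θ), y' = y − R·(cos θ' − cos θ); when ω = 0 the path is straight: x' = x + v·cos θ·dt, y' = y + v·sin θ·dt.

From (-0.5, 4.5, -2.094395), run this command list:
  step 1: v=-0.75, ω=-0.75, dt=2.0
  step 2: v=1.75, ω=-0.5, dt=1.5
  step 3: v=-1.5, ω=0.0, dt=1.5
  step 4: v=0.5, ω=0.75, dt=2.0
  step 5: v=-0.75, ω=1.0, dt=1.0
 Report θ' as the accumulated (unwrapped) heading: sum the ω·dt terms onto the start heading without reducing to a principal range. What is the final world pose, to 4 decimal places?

(-0.4363, 5.6001, -1.8444)

step 1: θ'=-3.5944 (R=1.0000) → pose (0.8035, 4.8992, -3.5944)
step 2: θ'=-4.3444 (R=-3.5000) → pose (-0.9310, 6.7874, -4.3444)
step 3: θ'=-4.3444 (straight) → pose (-0.1215, 4.6880, -4.3444)
step 4: θ'=-2.8444 (R=0.6667) → pose (-0.9388, 5.0857, -2.8444)
step 5: θ'=-1.8444 (R=-0.7500) → pose (-0.4363, 5.6001, -1.8444)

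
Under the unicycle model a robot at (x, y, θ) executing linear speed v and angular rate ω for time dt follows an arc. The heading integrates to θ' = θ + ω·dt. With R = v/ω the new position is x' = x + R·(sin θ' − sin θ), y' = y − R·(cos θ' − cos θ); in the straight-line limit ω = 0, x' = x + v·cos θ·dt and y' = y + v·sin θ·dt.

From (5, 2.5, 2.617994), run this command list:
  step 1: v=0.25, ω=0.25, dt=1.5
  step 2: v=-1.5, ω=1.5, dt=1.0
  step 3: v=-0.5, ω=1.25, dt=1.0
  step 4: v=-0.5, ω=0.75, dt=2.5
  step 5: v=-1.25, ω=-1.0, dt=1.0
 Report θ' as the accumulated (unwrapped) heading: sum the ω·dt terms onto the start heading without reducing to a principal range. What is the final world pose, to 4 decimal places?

step 1: θ'=2.9930 (R=1.0000) → pose (4.6481, 2.6230, 2.9930)
step 2: θ'=4.4930 (R=-1.0000) → pose (5.7721, 3.3943, 4.4930)
step 3: θ'=5.7430 (R=-0.4000) → pose (5.5874, 3.8244, 5.7430)
step 4: θ'=7.6180 (R=-0.6667) → pose (4.5964, 3.4085, 7.6180)
step 5: θ'=6.6180 (R=1.2500) → pose (3.7918, 2.5202, 6.6180)

(3.7918, 2.5202, 6.6180)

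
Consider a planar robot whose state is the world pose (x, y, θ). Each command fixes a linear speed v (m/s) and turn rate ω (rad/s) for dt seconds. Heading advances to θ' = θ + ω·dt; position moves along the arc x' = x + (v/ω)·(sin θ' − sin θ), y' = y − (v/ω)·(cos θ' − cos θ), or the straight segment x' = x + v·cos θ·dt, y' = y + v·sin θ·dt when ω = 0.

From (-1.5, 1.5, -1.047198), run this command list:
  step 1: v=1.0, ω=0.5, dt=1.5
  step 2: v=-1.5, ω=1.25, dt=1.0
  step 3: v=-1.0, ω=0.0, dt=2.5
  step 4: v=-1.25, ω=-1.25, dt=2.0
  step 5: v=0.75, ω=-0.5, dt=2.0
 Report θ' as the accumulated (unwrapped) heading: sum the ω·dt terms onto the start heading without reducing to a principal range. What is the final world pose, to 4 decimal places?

(-5.6059, -2.6244, -2.5472)

step 1: θ'=-0.2972 (R=2.0000) → pose (-0.3536, 0.5877, -0.2972)
step 2: θ'=0.9528 (R=-1.2000) → pose (-1.6831, 0.1356, 0.9528)
step 3: θ'=0.9528 (straight) → pose (-3.1316, -1.9020, 0.9528)
step 4: θ'=-1.5472 (R=1.0000) → pose (-4.9464, -1.3462, -1.5472)
step 5: θ'=-2.5472 (R=-1.5000) → pose (-5.6059, -2.6244, -2.5472)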